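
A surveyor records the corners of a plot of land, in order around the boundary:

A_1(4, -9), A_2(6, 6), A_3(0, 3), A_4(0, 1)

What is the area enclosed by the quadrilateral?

Σ = (78) + (18) + (0) + (-4) = 92
Area = |Σ|/2 = 46.

46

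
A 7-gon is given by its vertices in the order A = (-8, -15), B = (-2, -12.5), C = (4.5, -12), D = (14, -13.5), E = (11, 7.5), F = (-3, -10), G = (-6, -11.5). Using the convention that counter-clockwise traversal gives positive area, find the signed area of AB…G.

198

Apply the surveyor's formula: 2A = Σ (x_i·y_{i+1} − x_{i+1}·y_i), indices taken mod 7.
Σ = (70) + (80.25) + (107.25) + (253.5) + (-87.5) + (-25.5) + (-2) = 396
Signed area = Σ/2 = 198 (positive ⇒ counter-clockwise traversal).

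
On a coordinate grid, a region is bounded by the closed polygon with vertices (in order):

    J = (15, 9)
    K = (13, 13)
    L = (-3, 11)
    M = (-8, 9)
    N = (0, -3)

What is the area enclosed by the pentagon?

Cross-terms: 78, 182, 61, 24, 45  ⇒  Σ = 390
Area = |Σ|/2 = 195.

195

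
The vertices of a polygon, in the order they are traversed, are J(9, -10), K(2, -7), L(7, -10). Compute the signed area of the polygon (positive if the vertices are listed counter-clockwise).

Σ = (-43) + (29) + (20) = 6
Signed area = Σ/2 = 3 (positive ⇒ counter-clockwise traversal).

3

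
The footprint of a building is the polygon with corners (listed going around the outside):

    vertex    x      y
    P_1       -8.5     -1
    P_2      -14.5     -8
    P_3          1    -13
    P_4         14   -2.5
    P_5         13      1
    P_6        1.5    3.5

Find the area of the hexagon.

274.125

Cross-terms: 53.5, 196.5, 179.5, 46.5, 44, 28.25  ⇒  Σ = 548.25
Area = |Σ|/2 = 274.125.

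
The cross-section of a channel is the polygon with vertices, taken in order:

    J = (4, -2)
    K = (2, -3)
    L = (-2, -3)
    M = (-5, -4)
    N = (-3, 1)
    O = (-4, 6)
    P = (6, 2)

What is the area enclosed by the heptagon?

Apply the shoelace formula: 2A = Σ (x_i·y_{i+1} − x_{i+1}·y_i), indices taken mod 7.
Cross-terms: -8, -12, -7, -17, -14, -44, -20  ⇒  Σ = -122
Area = |Σ|/2 = 61.

61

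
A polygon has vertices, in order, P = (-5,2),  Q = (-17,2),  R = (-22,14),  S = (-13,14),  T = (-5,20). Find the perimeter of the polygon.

|PQ| = √((-12)² + (0)²) = √144 = 12
|QR| = √((-5)² + (12)²) = √169 = 13
|RS| = √((9)² + (0)²) = √81 = 9
|ST| = √((8)² + (6)²) = √100 = 10
|TP| = √((0)² + (-18)²) = √324 = 18
Perimeter = 12 + 13 + 9 + 10 + 18 = 62.

62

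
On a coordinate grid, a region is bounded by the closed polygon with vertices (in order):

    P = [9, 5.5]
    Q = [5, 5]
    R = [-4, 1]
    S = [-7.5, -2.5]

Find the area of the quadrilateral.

Apply the shoelace (surveyor's) formula: 2A = Σ (x_i·y_{i+1} − x_{i+1}·y_i), indices taken mod 4.
Σ = (17.5) + (25) + (17.5) + (-18.75) = 41.25
Area = |Σ|/2 = 20.625.

20.625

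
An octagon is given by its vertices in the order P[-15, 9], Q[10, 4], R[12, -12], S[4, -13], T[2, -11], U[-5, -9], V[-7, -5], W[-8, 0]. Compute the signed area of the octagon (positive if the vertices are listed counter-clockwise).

Apply Gauss's area formula: 2A = Σ (x_i·y_{i+1} − x_{i+1}·y_i), indices taken mod 8.
Cross-terms: -150, -168, -108, -18, -73, -38, -40, -72  ⇒  Σ = -667
Signed area = Σ/2 = -333.5 (negative ⇒ clockwise traversal).

-333.5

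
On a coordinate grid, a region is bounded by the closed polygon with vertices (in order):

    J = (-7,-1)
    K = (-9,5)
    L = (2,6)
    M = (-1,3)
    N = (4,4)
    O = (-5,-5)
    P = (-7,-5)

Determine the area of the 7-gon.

Apply the shoelace (surveyor's) formula: 2A = Σ (x_i·y_{i+1} − x_{i+1}·y_i), indices taken mod 7.
Cross-terms: -44, -64, 12, -16, 0, -10, -28  ⇒  Σ = -150
Area = |Σ|/2 = 75.

75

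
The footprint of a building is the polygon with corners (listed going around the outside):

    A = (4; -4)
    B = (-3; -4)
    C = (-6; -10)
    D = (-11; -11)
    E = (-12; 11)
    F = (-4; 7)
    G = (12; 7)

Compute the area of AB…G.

Apply the shoelace (surveyor's) formula: 2A = Σ (x_i·y_{i+1} − x_{i+1}·y_i), indices taken mod 7.
A→B: (4)(-4) − (-3)(-4) = -28
B→C: (-3)(-10) − (-6)(-4) = 6
C→D: (-6)(-11) − (-11)(-10) = -44
D→E: (-11)(11) − (-12)(-11) = -253
E→F: (-12)(7) − (-4)(11) = -40
F→G: (-4)(7) − (12)(7) = -112
G→A: (12)(-4) − (4)(7) = -76
Σ = -547
Area = |Σ|/2 = 273.5.

273.5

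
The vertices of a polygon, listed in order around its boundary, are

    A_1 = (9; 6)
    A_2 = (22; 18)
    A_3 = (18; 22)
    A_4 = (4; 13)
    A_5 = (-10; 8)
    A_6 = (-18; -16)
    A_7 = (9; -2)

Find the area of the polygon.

Apply the shoelace (surveyor's) formula: 2A = Σ (x_i·y_{i+1} − x_{i+1}·y_i), indices taken mod 7.
Σ = (30) + (160) + (146) + (162) + (304) + (180) + (72) = 1054
Area = |Σ|/2 = 527.

527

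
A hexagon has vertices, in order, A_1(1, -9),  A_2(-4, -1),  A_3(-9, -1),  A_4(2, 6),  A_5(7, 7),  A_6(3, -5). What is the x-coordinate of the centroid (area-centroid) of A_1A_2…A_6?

0.6

Apply the surveyor's formula. First the cross-terms c_i = x_i·y_{i+1} − x_{i+1}·y_i:
  -37, -5, -52, -28, -56, -22  ⇒  2A = -200, A = -100.
Then Σ (x_i + x_{i+1})·c_i = -360, so x̄ = -360 / (6·(-100)) = 0.6.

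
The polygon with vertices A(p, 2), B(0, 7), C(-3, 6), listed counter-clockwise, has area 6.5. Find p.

-2

The doubled signed area Σ (x_i y_{i+1} − x_{i+1} y_i) is linear in p.
With p=0 it equals 15; the coefficient of p is 1 (from the two edges through A).
So 1·p + 15 = 2·6.5 = 13 ⇒ p = -2.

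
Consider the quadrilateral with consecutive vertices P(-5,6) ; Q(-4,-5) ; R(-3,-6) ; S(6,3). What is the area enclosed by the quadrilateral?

Σ = (49) + (9) + (27) + (51) = 136
Area = |Σ|/2 = 68.

68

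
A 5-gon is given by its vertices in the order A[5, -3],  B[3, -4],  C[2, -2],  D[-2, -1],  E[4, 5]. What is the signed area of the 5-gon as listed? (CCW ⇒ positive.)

Σ = (-11) + (2) + (-6) + (-6) + (-37) = -58
Signed area = Σ/2 = -29 (negative ⇒ clockwise traversal).

-29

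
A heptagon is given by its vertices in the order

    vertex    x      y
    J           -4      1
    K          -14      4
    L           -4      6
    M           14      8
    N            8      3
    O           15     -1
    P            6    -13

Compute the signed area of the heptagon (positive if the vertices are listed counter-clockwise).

Σ = (-2) + (-68) + (-116) + (-22) + (-53) + (-189) + (-46) = -496
Signed area = Σ/2 = -248 (negative ⇒ clockwise traversal).

-248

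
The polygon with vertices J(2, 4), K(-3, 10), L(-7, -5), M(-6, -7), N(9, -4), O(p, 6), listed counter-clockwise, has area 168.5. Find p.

9

Write out the shoelace sum; only the two edges meeting at O involve p:
2·Area = [(9·6 − p·(-4)) + (p·4 − 2·6)] + 223
       = 8·p + 265 = 337
⇒ p = 9.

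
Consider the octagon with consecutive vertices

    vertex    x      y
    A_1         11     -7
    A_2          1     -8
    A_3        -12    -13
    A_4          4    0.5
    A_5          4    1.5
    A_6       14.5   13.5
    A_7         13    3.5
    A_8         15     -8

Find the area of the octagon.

203

Apply the shoelace formula: 2A = Σ (x_i·y_{i+1} − x_{i+1}·y_i), indices taken mod 8.
Σ = (-81) + (-109) + (46) + (4) + (32.25) + (-124.75) + (-156.5) + (-17) = -406
Area = |Σ|/2 = 203.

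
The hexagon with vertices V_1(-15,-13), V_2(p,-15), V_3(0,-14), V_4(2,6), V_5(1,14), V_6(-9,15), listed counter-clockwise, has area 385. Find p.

-12

Write out the shoelace sum; only the two edges meeting at V_2 involve p:
2·Area = [((-15)·(-15) − p·(-13)) + (p·(-14) − 0·(-15))] + 533
       = -1·p + 758 = 770
⇒ p = -12.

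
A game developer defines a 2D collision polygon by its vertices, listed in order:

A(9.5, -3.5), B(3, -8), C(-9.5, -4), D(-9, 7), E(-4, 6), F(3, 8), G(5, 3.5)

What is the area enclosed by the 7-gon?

206.125

Apply the shoelace (surveyor's) formula: 2A = Σ (x_i·y_{i+1} − x_{i+1}·y_i), indices taken mod 7.
Cross-terms: -65.5, -88, -102.5, -26, -50, -29.5, -50.75  ⇒  Σ = -412.25
Area = |Σ|/2 = 206.125.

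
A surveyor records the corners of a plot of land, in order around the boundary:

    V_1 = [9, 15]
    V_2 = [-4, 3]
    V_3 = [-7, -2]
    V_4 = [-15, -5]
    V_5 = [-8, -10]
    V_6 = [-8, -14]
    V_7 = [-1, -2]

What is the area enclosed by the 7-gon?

Σ = (87) + (29) + (5) + (110) + (32) + (2) + (3) = 268
Area = |Σ|/2 = 134.

134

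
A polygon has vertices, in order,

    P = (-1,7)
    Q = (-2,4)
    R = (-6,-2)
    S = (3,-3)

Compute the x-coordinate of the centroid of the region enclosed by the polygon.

-29/24

Apply the shoelace formula. First the cross-terms c_i = x_i·y_{i+1} − x_{i+1}·y_i:
  10, 28, 24, 18  ⇒  2A = 80, A = 40.
Then Σ (x_i + x_{i+1})·c_i = -290, so x̄ = -290 / (6·40) = -29/24.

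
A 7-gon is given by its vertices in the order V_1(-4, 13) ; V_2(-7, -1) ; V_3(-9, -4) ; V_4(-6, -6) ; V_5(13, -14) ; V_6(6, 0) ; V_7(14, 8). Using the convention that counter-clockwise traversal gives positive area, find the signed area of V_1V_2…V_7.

Apply the shoelace (surveyor's) formula: 2A = Σ (x_i·y_{i+1} − x_{i+1}·y_i), indices taken mod 7.
Cross-terms: 95, 19, 30, 162, 84, 48, 214  ⇒  Σ = 652
Signed area = Σ/2 = 326 (positive ⇒ counter-clockwise traversal).

326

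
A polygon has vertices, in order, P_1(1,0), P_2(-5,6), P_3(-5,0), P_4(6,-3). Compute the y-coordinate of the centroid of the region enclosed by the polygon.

1

Apply the shoelace formula. First the cross-terms c_i = x_i·y_{i+1} − x_{i+1}·y_i:
  6, 30, 15, 3  ⇒  2A = 54, A = 27.
Then Σ (y_i + y_{i+1})·c_i = 162, so ȳ = 162 / (6·27) = 1.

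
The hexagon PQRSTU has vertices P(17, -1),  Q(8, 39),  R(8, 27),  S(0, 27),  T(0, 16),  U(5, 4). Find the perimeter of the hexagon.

98

|PQ| = √((-9)² + (40)²) = √1681 = 41
|QR| = √((0)² + (-12)²) = √144 = 12
|RS| = √((-8)² + (0)²) = √64 = 8
|ST| = √((0)² + (-11)²) = √121 = 11
|TU| = √((5)² + (-12)²) = √169 = 13
|UP| = √((12)² + (-5)²) = √169 = 13
Perimeter = 41 + 12 + 8 + 11 + 13 + 13 = 98.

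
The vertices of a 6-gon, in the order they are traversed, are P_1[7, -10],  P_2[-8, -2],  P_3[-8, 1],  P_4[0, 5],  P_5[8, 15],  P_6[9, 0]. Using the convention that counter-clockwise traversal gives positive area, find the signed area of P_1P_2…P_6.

-211.5

Apply the surveyor's formula: 2A = Σ (x_i·y_{i+1} − x_{i+1}·y_i), indices taken mod 6.
Σ = (-94) + (-24) + (-40) + (-40) + (-135) + (-90) = -423
Signed area = Σ/2 = -211.5 (negative ⇒ clockwise traversal).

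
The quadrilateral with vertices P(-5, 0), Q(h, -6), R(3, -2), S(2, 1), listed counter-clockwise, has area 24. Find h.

6

Write out the shoelace sum; only the two edges meeting at Q involve h:
2·Area = [((-5)·(-6) − h·0) + (h·(-2) − 3·(-6))] + 12
       = -2·h + 60 = 48
⇒ h = 6.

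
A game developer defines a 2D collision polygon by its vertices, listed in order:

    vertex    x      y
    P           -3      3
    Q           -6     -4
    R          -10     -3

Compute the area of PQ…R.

Apply Gauss's area formula: 2A = Σ (x_i·y_{i+1} − x_{i+1}·y_i), indices taken mod 3.
P→Q: (-3)(-4) − (-6)(3) = 30
Q→R: (-6)(-3) − (-10)(-4) = -22
R→P: (-10)(3) − (-3)(-3) = -39
Σ = -31
Area = |Σ|/2 = 15.5.

15.5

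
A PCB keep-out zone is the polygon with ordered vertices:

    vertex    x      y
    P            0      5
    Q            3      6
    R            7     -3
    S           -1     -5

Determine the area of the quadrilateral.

54.5

Apply the surveyor's formula: 2A = Σ (x_i·y_{i+1} − x_{i+1}·y_i), indices taken mod 4.
P→Q: (0)(6) − (3)(5) = -15
Q→R: (3)(-3) − (7)(6) = -51
R→S: (7)(-5) − (-1)(-3) = -38
S→P: (-1)(5) − (0)(-5) = -5
Σ = -109
Area = |Σ|/2 = 54.5.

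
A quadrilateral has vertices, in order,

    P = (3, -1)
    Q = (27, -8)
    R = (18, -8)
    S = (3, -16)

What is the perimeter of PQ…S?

66

|PQ| = √((24)² + (-7)²) = √625 = 25
|QR| = √((-9)² + (0)²) = √81 = 9
|RS| = √((-15)² + (-8)²) = √289 = 17
|SP| = √((0)² + (15)²) = √225 = 15
Perimeter = 25 + 9 + 17 + 15 = 66.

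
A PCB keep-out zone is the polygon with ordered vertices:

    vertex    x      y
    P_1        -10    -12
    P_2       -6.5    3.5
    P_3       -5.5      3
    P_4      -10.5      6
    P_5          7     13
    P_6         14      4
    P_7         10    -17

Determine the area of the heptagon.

Apply the shoelace formula: 2A = Σ (x_i·y_{i+1} − x_{i+1}·y_i), indices taken mod 7.
Σ = (-113) + (-0.25) + (-1.5) + (-178.5) + (-154) + (-278) + (-290) = -1015.25
Area = |Σ|/2 = 507.625.

507.625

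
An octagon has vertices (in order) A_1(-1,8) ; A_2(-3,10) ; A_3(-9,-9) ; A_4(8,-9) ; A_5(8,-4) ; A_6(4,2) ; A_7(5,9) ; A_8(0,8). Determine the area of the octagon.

215

Apply the shoelace formula: 2A = Σ (x_i·y_{i+1} − x_{i+1}·y_i), indices taken mod 8.
Cross-terms: 14, 117, 153, 40, 32, 26, 40, 8  ⇒  Σ = 430
Area = |Σ|/2 = 215.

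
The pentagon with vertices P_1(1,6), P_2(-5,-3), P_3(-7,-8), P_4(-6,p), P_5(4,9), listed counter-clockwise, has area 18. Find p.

-7

The doubled signed area Σ (x_i y_{i+1} − x_{i+1} y_i) is linear in p.
With p=0 it equals -41; the coefficient of p is -11 (from the two edges through P_4).
So -11·p + -41 = 2·18 = 36 ⇒ p = -7.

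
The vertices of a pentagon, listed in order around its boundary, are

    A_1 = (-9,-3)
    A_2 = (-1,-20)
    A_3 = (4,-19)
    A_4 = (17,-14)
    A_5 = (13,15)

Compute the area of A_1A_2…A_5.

Apply the surveyor's formula: 2A = Σ (x_i·y_{i+1} − x_{i+1}·y_i), indices taken mod 5.
A_1→A_2: (-9)(-20) − (-1)(-3) = 177
A_2→A_3: (-1)(-19) − (4)(-20) = 99
A_3→A_4: (4)(-14) − (17)(-19) = 267
A_4→A_5: (17)(15) − (13)(-14) = 437
A_5→A_1: (13)(-3) − (-9)(15) = 96
Σ = 1076
Area = |Σ|/2 = 538.

538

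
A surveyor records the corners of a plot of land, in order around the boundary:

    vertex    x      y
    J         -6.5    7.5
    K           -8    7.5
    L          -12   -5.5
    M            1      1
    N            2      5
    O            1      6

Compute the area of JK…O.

Cross-terms: 11.25, 134, -6.5, 3, 7, 46.5  ⇒  Σ = 195.25
Area = |Σ|/2 = 97.625.

97.625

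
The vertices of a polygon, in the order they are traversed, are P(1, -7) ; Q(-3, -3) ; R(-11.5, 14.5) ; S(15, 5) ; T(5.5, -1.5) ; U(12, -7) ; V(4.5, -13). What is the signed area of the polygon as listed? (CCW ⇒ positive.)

-295.25

Apply Gauss's area formula: 2A = Σ (x_i·y_{i+1} − x_{i+1}·y_i), indices taken mod 7.
Σ = (-24) + (-78) + (-275) + (-50) + (-20.5) + (-124.5) + (-18.5) = -590.5
Signed area = Σ/2 = -295.25 (negative ⇒ clockwise traversal).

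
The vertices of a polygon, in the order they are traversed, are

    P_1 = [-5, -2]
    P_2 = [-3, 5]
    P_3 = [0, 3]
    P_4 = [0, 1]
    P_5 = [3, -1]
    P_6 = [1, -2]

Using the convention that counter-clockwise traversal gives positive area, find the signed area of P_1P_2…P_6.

-30

Apply the shoelace formula: 2A = Σ (x_i·y_{i+1} − x_{i+1}·y_i), indices taken mod 6.
Σ = (-31) + (-9) + (0) + (-3) + (-5) + (-12) = -60
Signed area = Σ/2 = -30 (negative ⇒ clockwise traversal).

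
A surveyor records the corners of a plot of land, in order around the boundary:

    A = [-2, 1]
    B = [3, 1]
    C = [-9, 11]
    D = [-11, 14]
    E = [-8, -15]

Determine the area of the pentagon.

Apply the shoelace (surveyor's) formula: 2A = Σ (x_i·y_{i+1} − x_{i+1}·y_i), indices taken mod 5.
Σ = (-5) + (42) + (-5) + (277) + (-38) = 271
Area = |Σ|/2 = 135.5.

135.5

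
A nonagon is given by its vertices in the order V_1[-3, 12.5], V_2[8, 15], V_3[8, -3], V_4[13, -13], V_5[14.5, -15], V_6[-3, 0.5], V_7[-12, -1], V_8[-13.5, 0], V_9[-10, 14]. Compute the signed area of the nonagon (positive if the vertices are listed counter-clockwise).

Apply the shoelace formula: 2A = Σ (x_i·y_{i+1} − x_{i+1}·y_i), indices taken mod 9.
Σ = (-145) + (-144) + (-65) + (-6.5) + (-37.75) + (9) + (-13.5) + (-189) + (-83) = -674.75
Signed area = Σ/2 = -337.375 (negative ⇒ clockwise traversal).

-337.375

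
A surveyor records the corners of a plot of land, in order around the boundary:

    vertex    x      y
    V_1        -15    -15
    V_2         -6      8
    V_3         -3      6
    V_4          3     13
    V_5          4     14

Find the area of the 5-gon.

69.5

Σ = (-210) + (-12) + (-57) + (-10) + (150) = -139
Area = |Σ|/2 = 69.5.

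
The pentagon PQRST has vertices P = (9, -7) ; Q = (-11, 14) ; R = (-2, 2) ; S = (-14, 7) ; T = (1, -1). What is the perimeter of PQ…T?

|PQ| = √((-20)² + (21)²) = √841 = 29
|QR| = √((9)² + (-12)²) = √225 = 15
|RS| = √((-12)² + (5)²) = √169 = 13
|ST| = √((15)² + (-8)²) = √289 = 17
|TP| = √((8)² + (-6)²) = √100 = 10
Perimeter = 29 + 15 + 13 + 17 + 10 = 84.

84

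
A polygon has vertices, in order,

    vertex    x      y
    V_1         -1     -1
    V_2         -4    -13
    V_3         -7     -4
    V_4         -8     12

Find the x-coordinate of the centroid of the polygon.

-130/27

Apply Gauss's area formula. First the cross-terms c_i = x_i·y_{i+1} − x_{i+1}·y_i:
  9, -75, -116, 20  ⇒  2A = -162, A = -81.
Then Σ (x_i + x_{i+1})·c_i = 2340, so x̄ = 2340 / (6·(-81)) = -130/27.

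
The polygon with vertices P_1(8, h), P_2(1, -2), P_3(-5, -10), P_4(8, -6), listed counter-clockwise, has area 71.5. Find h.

Write out the shoelace sum; only the two edges meeting at P_1 involve h:
2·Area = [(8·h − 8·(-6)) + (8·(-2) − 1·h)] + 90
       = 7·h + 122 = 143
⇒ h = 3.

3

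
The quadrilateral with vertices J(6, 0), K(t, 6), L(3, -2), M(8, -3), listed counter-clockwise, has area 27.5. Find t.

The doubled signed area Σ (x_i y_{i+1} − x_{i+1} y_i) is linear in t.
With t=0 it equals 43; the coefficient of t is -2 (from the two edges through K).
So -2·t + 43 = 2·27.5 = 55 ⇒ t = -6.

-6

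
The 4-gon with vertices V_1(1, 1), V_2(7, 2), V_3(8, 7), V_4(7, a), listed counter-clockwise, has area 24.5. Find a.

9

Write out the shoelace sum; only the two edges meeting at V_4 involve a:
2·Area = [(8·a − 7·7) + (7·1 − 1·a)] + 28
       = 7·a + -14 = 49
⇒ a = 9.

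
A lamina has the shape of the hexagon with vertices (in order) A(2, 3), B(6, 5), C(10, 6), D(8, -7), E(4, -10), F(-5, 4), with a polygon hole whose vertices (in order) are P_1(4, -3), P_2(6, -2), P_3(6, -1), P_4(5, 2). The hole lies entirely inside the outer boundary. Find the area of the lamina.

119.5

Outer boundary:
Apply Gauss's area formula: 2A = Σ (x_i·y_{i+1} − x_{i+1}·y_i), indices taken mod 6.
Σ = (-8) + (-14) + (-118) + (-52) + (-34) + (-23) = -249
Area = |Σ|/2 = 124.5.
Hole:
Apply Gauss's area formula: 2A = Σ (x_i·y_{i+1} − x_{i+1}·y_i), indices taken mod 4.
Σ = (10) + (6) + (17) + (-23) = 10
Area = |Σ|/2 = 5.
Net area = 124.5 − 5 = 119.5.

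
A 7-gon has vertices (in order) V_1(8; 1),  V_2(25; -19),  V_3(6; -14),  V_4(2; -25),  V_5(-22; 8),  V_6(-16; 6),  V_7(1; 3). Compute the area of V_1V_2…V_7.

575

Apply Gauss's area formula: 2A = Σ (x_i·y_{i+1} − x_{i+1}·y_i), indices taken mod 7.
Cross-terms: -177, -236, -122, -534, -4, -54, -23  ⇒  Σ = -1150
Area = |Σ|/2 = 575.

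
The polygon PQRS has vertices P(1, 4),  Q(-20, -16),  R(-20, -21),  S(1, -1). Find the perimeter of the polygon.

|PQ| = √((-21)² + (-20)²) = √841 = 29
|QR| = √((0)² + (-5)²) = √25 = 5
|RS| = √((21)² + (20)²) = √841 = 29
|SP| = √((0)² + (5)²) = √25 = 5
Perimeter = 29 + 5 + 29 + 5 = 68.

68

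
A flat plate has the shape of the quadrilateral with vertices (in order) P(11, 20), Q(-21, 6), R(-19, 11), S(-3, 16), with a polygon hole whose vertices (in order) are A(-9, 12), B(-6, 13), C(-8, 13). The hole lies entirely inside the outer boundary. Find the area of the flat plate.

Outer boundary:
Apply the surveyor's formula: 2A = Σ (x_i·y_{i+1} − x_{i+1}·y_i), indices taken mod 4.
P→Q: (11)(6) − (-21)(20) = 486
Q→R: (-21)(11) − (-19)(6) = -117
R→S: (-19)(16) − (-3)(11) = -271
S→P: (-3)(20) − (11)(16) = -236
Σ = -138
Area = |Σ|/2 = 69.
Hole:
Apply the shoelace formula: 2A = Σ (x_i·y_{i+1} − x_{i+1}·y_i), indices taken mod 3.
Cross-terms: -45, 26, 21  ⇒  Σ = 2
Area = |Σ|/2 = 1.
Net area = 69 − 1 = 68.

68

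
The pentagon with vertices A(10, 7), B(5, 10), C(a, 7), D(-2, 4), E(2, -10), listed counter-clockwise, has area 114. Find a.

2

Write out the shoelace sum; only the two edges meeting at C involve a:
2·Area = [(5·7 − a·10) + (a·4 − (-2)·7)] + 191
       = -6·a + 240 = 228
⇒ a = 2.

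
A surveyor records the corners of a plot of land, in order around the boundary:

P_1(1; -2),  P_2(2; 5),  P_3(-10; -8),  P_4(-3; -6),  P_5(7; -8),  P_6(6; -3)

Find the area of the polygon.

81.5

Apply Gauss's area formula: 2A = Σ (x_i·y_{i+1} − x_{i+1}·y_i), indices taken mod 6.
P_1→P_2: (1)(5) − (2)(-2) = 9
P_2→P_3: (2)(-8) − (-10)(5) = 34
P_3→P_4: (-10)(-6) − (-3)(-8) = 36
P_4→P_5: (-3)(-8) − (7)(-6) = 66
P_5→P_6: (7)(-3) − (6)(-8) = 27
P_6→P_1: (6)(-2) − (1)(-3) = -9
Σ = 163
Area = |Σ|/2 = 81.5.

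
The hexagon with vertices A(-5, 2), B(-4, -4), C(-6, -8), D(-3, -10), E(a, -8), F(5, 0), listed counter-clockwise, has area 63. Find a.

The doubled signed area Σ (x_i y_{i+1} − x_{i+1} y_i) is linear in a.
With a=0 it equals 146; the coefficient of a is 10 (from the two edges through E).
So 10·a + 146 = 2·63 = 126 ⇒ a = -2.

-2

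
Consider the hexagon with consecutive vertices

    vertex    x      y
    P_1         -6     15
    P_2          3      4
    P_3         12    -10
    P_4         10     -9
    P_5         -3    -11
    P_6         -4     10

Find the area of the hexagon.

183

Σ = (-69) + (-78) + (-8) + (-137) + (-74) + (0) = -366
Area = |Σ|/2 = 183.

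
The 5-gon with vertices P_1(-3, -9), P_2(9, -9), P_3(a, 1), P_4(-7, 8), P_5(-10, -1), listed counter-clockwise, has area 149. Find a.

Write out the shoelace sum; only the two edges meeting at P_3 involve a:
2·Area = [(9·1 − a·(-9)) + (a·8 − (-7)·1)] + 282
       = 17·a + 298 = 298
⇒ a = 0.

0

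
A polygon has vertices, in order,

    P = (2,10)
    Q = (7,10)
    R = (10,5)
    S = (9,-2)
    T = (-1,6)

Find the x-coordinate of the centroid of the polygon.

1198/225

Apply the surveyor's formula. First the cross-terms c_i = x_i·y_{i+1} − x_{i+1}·y_i:
  -50, -65, -65, 52, -22  ⇒  2A = -150, A = -75.
Then Σ (x_i + x_{i+1})·c_i = -2396, so x̄ = -2396 / (6·(-75)) = 1198/225.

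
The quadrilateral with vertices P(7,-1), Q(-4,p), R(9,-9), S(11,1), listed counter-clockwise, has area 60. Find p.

1

The doubled signed area Σ (x_i y_{i+1} − x_{i+1} y_i) is linear in p.
With p=0 it equals 122; the coefficient of p is -2 (from the two edges through Q).
So -2·p + 122 = 2·60 = 120 ⇒ p = 1.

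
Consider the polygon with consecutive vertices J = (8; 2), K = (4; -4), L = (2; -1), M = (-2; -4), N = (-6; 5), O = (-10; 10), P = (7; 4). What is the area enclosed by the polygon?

Σ = (-40) + (4) + (-10) + (-34) + (-10) + (-110) + (-18) = -218
Area = |Σ|/2 = 109.

109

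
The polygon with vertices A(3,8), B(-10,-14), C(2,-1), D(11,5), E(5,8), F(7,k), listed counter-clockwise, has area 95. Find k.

Write out the shoelace sum; only the two edges meeting at F involve k:
2·Area = [(5·k − 7·8) + (7·8 − 3·k)] + 160
       = 2·k + 160 = 190
⇒ k = 15.

15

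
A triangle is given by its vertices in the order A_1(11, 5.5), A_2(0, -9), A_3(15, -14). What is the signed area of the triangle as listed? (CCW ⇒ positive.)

136.25

Apply the surveyor's formula: 2A = Σ (x_i·y_{i+1} − x_{i+1}·y_i), indices taken mod 3.
Σ = (-99) + (135) + (236.5) = 272.5
Signed area = Σ/2 = 136.25 (positive ⇒ counter-clockwise traversal).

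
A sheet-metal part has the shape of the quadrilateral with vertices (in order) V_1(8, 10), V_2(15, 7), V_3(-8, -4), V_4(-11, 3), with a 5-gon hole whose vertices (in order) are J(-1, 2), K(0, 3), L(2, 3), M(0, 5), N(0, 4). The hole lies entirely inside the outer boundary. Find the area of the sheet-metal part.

Outer boundary:
Cross-terms: -94, -4, -68, -134  ⇒  Σ = -300
Area = |Σ|/2 = 150.
Hole:
Σ = (-3) + (-6) + (10) + (0) + (4) = 5
Area = |Σ|/2 = 2.5.
Net area = 150 − 2.5 = 147.5.

147.5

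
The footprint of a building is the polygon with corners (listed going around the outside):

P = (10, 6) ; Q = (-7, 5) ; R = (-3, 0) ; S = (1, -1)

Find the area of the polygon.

63

Apply the shoelace (surveyor's) formula: 2A = Σ (x_i·y_{i+1} − x_{i+1}·y_i), indices taken mod 4.
Cross-terms: 92, 15, 3, 16  ⇒  Σ = 126
Area = |Σ|/2 = 63.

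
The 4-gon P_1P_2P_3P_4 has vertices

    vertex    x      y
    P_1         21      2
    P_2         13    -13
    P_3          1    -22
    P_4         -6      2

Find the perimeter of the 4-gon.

|P_1P_2| = √((-8)² + (-15)²) = √289 = 17
|P_2P_3| = √((-12)² + (-9)²) = √225 = 15
|P_3P_4| = √((-7)² + (24)²) = √625 = 25
|P_4P_1| = √((27)² + (0)²) = √729 = 27
Perimeter = 17 + 15 + 25 + 27 = 84.

84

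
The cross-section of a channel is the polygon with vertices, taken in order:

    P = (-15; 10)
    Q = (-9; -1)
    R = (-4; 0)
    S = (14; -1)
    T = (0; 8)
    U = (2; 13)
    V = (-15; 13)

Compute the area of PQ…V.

233.5

Apply Gauss's area formula: 2A = Σ (x_i·y_{i+1} − x_{i+1}·y_i), indices taken mod 7.
Σ = (105) + (-4) + (4) + (112) + (-16) + (221) + (45) = 467
Area = |Σ|/2 = 233.5.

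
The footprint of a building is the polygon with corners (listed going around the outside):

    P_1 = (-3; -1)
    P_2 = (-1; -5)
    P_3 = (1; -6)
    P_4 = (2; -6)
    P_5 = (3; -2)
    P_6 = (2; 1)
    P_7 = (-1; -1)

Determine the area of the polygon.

Apply Gauss's area formula: 2A = Σ (x_i·y_{i+1} − x_{i+1}·y_i), indices taken mod 7.
Σ = (14) + (11) + (6) + (14) + (7) + (-1) + (-2) = 49
Area = |Σ|/2 = 24.5.

24.5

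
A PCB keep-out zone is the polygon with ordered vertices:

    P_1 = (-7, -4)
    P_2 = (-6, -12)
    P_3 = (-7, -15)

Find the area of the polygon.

Apply the shoelace (surveyor's) formula: 2A = Σ (x_i·y_{i+1} − x_{i+1}·y_i), indices taken mod 3.
Σ = (60) + (6) + (-77) = -11
Area = |Σ|/2 = 5.5.

5.5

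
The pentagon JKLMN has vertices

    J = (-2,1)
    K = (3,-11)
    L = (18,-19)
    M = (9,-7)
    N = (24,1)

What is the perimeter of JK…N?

88

|JK| = √((5)² + (-12)²) = √169 = 13
|KL| = √((15)² + (-8)²) = √289 = 17
|LM| = √((-9)² + (12)²) = √225 = 15
|MN| = √((15)² + (8)²) = √289 = 17
|NJ| = √((-26)² + (0)²) = √676 = 26
Perimeter = 13 + 17 + 15 + 17 + 26 = 88.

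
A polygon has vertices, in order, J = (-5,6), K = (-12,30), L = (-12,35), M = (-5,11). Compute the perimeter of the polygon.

|JK| = √((-7)² + (24)²) = √625 = 25
|KL| = √((0)² + (5)²) = √25 = 5
|LM| = √((7)² + (-24)²) = √625 = 25
|MJ| = √((0)² + (-5)²) = √25 = 5
Perimeter = 25 + 5 + 25 + 5 = 60.

60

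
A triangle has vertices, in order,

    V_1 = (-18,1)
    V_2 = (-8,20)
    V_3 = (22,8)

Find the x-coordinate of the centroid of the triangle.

-4/3

Apply the shoelace formula. First the cross-terms c_i = x_i·y_{i+1} − x_{i+1}·y_i:
  -352, -504, 166  ⇒  2A = -690, A = -345.
Then Σ (x_i + x_{i+1})·c_i = 2760, so x̄ = 2760 / (6·(-345)) = -4/3.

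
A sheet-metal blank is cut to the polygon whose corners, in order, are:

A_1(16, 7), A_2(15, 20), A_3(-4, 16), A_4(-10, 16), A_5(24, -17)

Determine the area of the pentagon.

Σ = (215) + (320) + (96) + (-214) + (440) = 857
Area = |Σ|/2 = 428.5.

428.5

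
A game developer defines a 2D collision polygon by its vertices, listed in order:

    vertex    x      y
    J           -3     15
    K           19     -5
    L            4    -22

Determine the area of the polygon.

337

Σ = (-270) + (-398) + (-6) = -674
Area = |Σ|/2 = 337.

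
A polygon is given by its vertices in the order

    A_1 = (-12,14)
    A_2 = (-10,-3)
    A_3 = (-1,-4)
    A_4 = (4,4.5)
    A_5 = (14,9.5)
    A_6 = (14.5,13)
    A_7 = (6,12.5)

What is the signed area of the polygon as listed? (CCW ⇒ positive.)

Apply the surveyor's formula: 2A = Σ (x_i·y_{i+1} − x_{i+1}·y_i), indices taken mod 7.
Σ = (176) + (37) + (11.5) + (-25) + (44.25) + (103.25) + (234) = 581
Signed area = Σ/2 = 290.5 (positive ⇒ counter-clockwise traversal).

290.5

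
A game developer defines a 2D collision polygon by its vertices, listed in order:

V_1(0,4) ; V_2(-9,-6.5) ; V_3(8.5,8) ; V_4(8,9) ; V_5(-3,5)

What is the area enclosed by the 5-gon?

43.375

V_1→V_2: (0)(-6.5) − (-9)(4) = 36
V_2→V_3: (-9)(8) − (8.5)(-6.5) = -16.75
V_3→V_4: (8.5)(9) − (8)(8) = 12.5
V_4→V_5: (8)(5) − (-3)(9) = 67
V_5→V_1: (-3)(4) − (0)(5) = -12
Σ = 86.75
Area = |Σ|/2 = 43.375.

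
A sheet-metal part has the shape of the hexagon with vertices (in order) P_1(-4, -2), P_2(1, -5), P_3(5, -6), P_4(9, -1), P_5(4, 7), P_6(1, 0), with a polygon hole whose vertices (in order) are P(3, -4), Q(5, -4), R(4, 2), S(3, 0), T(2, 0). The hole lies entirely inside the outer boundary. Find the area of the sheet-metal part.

64

Outer boundary:
P_1→P_2: (-4)(-5) − (1)(-2) = 22
P_2→P_3: (1)(-6) − (5)(-5) = 19
P_3→P_4: (5)(-1) − (9)(-6) = 49
P_4→P_5: (9)(7) − (4)(-1) = 67
P_5→P_6: (4)(0) − (1)(7) = -7
P_6→P_1: (1)(-2) − (-4)(0) = -2
Σ = 148
Area = |Σ|/2 = 74.
Hole:
P→Q: (3)(-4) − (5)(-4) = 8
Q→R: (5)(2) − (4)(-4) = 26
R→S: (4)(0) − (3)(2) = -6
S→T: (3)(0) − (2)(0) = 0
T→P: (2)(-4) − (3)(0) = -8
Σ = 20
Area = |Σ|/2 = 10.
Net area = 74 − 10 = 64.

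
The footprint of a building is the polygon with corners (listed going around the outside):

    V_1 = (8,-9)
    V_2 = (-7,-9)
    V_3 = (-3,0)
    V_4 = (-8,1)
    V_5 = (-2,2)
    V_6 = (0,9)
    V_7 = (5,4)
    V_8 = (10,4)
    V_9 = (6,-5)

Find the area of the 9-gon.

Apply the shoelace (surveyor's) formula: 2A = Σ (x_i·y_{i+1} − x_{i+1}·y_i), indices taken mod 9.
V_1→V_2: (8)(-9) − (-7)(-9) = -135
V_2→V_3: (-7)(0) − (-3)(-9) = -27
V_3→V_4: (-3)(1) − (-8)(0) = -3
V_4→V_5: (-8)(2) − (-2)(1) = -14
V_5→V_6: (-2)(9) − (0)(2) = -18
V_6→V_7: (0)(4) − (5)(9) = -45
V_7→V_8: (5)(4) − (10)(4) = -20
V_8→V_9: (10)(-5) − (6)(4) = -74
V_9→V_1: (6)(-9) − (8)(-5) = -14
Σ = -350
Area = |Σ|/2 = 175.

175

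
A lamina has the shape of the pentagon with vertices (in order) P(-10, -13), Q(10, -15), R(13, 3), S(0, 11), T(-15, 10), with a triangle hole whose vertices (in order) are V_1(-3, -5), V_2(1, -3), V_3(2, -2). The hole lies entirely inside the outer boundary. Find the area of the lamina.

Outer boundary:
Apply the shoelace formula: 2A = Σ (x_i·y_{i+1} − x_{i+1}·y_i), indices taken mod 5.
P→Q: (-10)(-15) − (10)(-13) = 280
Q→R: (10)(3) − (13)(-15) = 225
R→S: (13)(11) − (0)(3) = 143
S→T: (0)(10) − (-15)(11) = 165
T→P: (-15)(-13) − (-10)(10) = 295
Σ = 1108
Area = |Σ|/2 = 554.
Hole:
Apply the surveyor's formula: 2A = Σ (x_i·y_{i+1} − x_{i+1}·y_i), indices taken mod 3.
Σ = (14) + (4) + (-16) = 2
Area = |Σ|/2 = 1.
Net area = 554 − 1 = 553.

553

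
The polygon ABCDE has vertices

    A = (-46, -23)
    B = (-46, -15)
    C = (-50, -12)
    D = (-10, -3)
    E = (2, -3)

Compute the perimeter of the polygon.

118

|AB| = √((0)² + (8)²) = √64 = 8
|BC| = √((-4)² + (3)²) = √25 = 5
|CD| = √((40)² + (9)²) = √1681 = 41
|DE| = √((12)² + (0)²) = √144 = 12
|EA| = √((-48)² + (-20)²) = √2704 = 52
Perimeter = 8 + 5 + 41 + 12 + 52 = 118.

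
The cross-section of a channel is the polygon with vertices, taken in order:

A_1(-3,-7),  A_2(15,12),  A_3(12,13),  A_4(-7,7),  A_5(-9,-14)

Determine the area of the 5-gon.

Apply Gauss's area formula: 2A = Σ (x_i·y_{i+1} − x_{i+1}·y_i), indices taken mod 5.
Σ = (69) + (51) + (175) + (161) + (21) = 477
Area = |Σ|/2 = 238.5.

238.5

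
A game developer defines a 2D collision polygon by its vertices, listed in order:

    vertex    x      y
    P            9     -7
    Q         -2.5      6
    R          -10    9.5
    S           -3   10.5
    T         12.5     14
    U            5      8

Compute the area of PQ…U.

Cross-terms: 36.5, 36.25, -76.5, -173.25, 30, -107  ⇒  Σ = -254
Area = |Σ|/2 = 127.

127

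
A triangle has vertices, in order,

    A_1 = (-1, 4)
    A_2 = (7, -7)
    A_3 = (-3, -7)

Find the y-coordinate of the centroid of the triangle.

-10/3

Apply the surveyor's formula. First the cross-terms c_i = x_i·y_{i+1} − x_{i+1}·y_i:
  -21, -70, -19  ⇒  2A = -110, A = -55.
Then Σ (y_i + y_{i+1})·c_i = 1100, so ȳ = 1100 / (6·(-55)) = -10/3.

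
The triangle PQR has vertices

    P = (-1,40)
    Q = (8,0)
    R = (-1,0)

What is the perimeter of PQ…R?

90

|PQ| = √((9)² + (-40)²) = √1681 = 41
|QR| = √((-9)² + (0)²) = √81 = 9
|RP| = √((0)² + (40)²) = √1600 = 40
Perimeter = 41 + 9 + 40 = 90.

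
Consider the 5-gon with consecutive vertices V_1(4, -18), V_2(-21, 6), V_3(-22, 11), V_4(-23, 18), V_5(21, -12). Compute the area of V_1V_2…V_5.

514

V_1→V_2: (4)(6) − (-21)(-18) = -354
V_2→V_3: (-21)(11) − (-22)(6) = -99
V_3→V_4: (-22)(18) − (-23)(11) = -143
V_4→V_5: (-23)(-12) − (21)(18) = -102
V_5→V_1: (21)(-18) − (4)(-12) = -330
Σ = -1028
Area = |Σ|/2 = 514.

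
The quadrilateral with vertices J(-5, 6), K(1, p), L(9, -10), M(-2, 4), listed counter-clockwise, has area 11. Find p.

The doubled signed area Σ (x_i y_{i+1} − x_{i+1} y_i) is linear in p.
With p=0 it equals 8; the coefficient of p is -14 (from the two edges through K).
So -14·p + 8 = 2·11 = 22 ⇒ p = -1.

-1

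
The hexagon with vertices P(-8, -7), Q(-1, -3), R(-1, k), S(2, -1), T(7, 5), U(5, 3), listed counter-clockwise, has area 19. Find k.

-7

The doubled signed area Σ (x_i y_{i+1} − x_{i+1} y_i) is linear in k.
With k=0 it equals 17; the coefficient of k is -3 (from the two edges through R).
So -3·k + 17 = 2·19 = 38 ⇒ k = -7.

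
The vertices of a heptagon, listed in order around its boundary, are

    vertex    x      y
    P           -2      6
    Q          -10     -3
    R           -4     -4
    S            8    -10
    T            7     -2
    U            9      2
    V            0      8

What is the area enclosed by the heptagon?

170

Σ = (66) + (28) + (72) + (54) + (32) + (72) + (16) = 340
Area = |Σ|/2 = 170.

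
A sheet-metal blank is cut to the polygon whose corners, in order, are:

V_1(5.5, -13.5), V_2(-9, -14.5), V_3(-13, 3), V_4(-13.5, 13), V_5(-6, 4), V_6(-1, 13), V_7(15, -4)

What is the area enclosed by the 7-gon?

483.375

Σ = (-201.25) + (-215.5) + (-128.5) + (24) + (-74) + (-191) + (-180.5) = -966.75
Area = |Σ|/2 = 483.375.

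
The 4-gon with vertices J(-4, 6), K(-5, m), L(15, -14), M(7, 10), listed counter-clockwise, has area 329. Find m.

The doubled signed area Σ (x_i y_{i+1} − x_{i+1} y_i) is linear in m.
With m=0 it equals 430; the coefficient of m is -19 (from the two edges through K).
So -19·m + 430 = 2·329 = 658 ⇒ m = -12.

-12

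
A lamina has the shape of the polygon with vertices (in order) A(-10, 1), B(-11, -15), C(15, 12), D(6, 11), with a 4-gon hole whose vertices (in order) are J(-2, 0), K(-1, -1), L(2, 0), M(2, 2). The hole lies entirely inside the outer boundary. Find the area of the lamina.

Outer boundary:
Σ = (161) + (93) + (93) + (116) = 463
Area = |Σ|/2 = 231.5.
Hole:
J→K: (-2)(-1) − (-1)(0) = 2
K→L: (-1)(0) − (2)(-1) = 2
L→M: (2)(2) − (2)(0) = 4
M→J: (2)(0) − (-2)(2) = 4
Σ = 12
Area = |Σ|/2 = 6.
Net area = 231.5 − 6 = 225.5.

225.5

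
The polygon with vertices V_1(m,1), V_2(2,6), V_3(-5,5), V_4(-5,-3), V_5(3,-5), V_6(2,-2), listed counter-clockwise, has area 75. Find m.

The doubled signed area Σ (x_i y_{i+1} − x_{i+1} y_i) is linear in m.
With m=0 it equals 118; the coefficient of m is 8 (from the two edges through V_1).
So 8·m + 118 = 2·75 = 150 ⇒ m = 4.

4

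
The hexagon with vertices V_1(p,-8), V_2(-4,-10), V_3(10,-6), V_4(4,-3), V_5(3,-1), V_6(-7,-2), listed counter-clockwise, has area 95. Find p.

Write out the shoelace sum; only the two edges meeting at V_1 involve p:
2·Area = [((-7)·(-8) − p·(-2)) + (p·(-10) − (-4)·(-8))] + 110
       = -8·p + 134 = 190
⇒ p = -7.

-7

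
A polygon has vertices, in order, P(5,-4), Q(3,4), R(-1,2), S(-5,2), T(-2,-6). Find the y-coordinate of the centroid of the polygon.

Apply the shoelace formula. First the cross-terms c_i = x_i·y_{i+1} − x_{i+1}·y_i:
  32, 10, 8, 34, 38  ⇒  2A = 122, A = 61.
Then Σ (y_i + y_{i+1})·c_i = -424, so ȳ = -424 / (6·61) = -212/183.

-212/183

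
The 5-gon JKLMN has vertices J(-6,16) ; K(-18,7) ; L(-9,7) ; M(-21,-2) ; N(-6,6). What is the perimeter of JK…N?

|JK| = √((-12)² + (-9)²) = √225 = 15
|KL| = √((9)² + (0)²) = √81 = 9
|LM| = √((-12)² + (-9)²) = √225 = 15
|MN| = √((15)² + (8)²) = √289 = 17
|NJ| = √((0)² + (10)²) = √100 = 10
Perimeter = 15 + 9 + 15 + 17 + 10 = 66.

66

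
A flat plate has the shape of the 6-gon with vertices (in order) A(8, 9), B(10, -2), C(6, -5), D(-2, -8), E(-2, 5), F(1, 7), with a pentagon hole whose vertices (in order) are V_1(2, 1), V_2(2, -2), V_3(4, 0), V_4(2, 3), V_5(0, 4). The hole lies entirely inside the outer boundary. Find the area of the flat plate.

140

Outer boundary:
Apply Gauss's area formula: 2A = Σ (x_i·y_{i+1} − x_{i+1}·y_i), indices taken mod 6.
Cross-terms: -106, -38, -58, -26, -19, -47  ⇒  Σ = -294
Area = |Σ|/2 = 147.
Hole:
Σ = (-6) + (8) + (12) + (8) + (-8) = 14
Area = |Σ|/2 = 7.
Net area = 147 − 7 = 140.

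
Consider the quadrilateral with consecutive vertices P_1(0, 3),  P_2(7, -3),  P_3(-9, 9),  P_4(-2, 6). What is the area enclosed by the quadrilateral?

13.5

Apply the shoelace (surveyor's) formula: 2A = Σ (x_i·y_{i+1} − x_{i+1}·y_i), indices taken mod 4.
Cross-terms: -21, 36, -36, -6  ⇒  Σ = -27
Area = |Σ|/2 = 13.5.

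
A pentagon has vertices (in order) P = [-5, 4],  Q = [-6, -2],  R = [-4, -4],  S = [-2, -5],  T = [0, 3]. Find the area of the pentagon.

Apply the shoelace (surveyor's) formula: 2A = Σ (x_i·y_{i+1} − x_{i+1}·y_i), indices taken mod 5.
Cross-terms: 34, 16, 12, -6, 15  ⇒  Σ = 71
Area = |Σ|/2 = 35.5.

35.5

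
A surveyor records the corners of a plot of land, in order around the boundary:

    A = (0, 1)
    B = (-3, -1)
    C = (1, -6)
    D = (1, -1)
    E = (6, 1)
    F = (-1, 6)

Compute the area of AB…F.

Σ = (3) + (19) + (5) + (7) + (37) + (-1) = 70
Area = |Σ|/2 = 35.

35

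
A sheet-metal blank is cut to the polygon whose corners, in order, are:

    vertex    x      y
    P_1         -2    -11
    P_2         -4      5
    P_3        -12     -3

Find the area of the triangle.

Σ = (-54) + (72) + (126) = 144
Area = |Σ|/2 = 72.

72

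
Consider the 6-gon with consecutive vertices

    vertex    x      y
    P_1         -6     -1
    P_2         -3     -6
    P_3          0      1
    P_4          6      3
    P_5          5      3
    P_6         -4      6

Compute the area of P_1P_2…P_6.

Apply the shoelace formula: 2A = Σ (x_i·y_{i+1} − x_{i+1}·y_i), indices taken mod 6.
Cross-terms: 33, -3, -6, 3, 42, 40  ⇒  Σ = 109
Area = |Σ|/2 = 54.5.

54.5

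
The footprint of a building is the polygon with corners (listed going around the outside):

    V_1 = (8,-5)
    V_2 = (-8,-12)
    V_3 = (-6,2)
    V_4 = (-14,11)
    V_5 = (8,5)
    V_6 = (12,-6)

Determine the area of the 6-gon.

270

Apply the shoelace (surveyor's) formula: 2A = Σ (x_i·y_{i+1} − x_{i+1}·y_i), indices taken mod 6.
V_1→V_2: (8)(-12) − (-8)(-5) = -136
V_2→V_3: (-8)(2) − (-6)(-12) = -88
V_3→V_4: (-6)(11) − (-14)(2) = -38
V_4→V_5: (-14)(5) − (8)(11) = -158
V_5→V_6: (8)(-6) − (12)(5) = -108
V_6→V_1: (12)(-5) − (8)(-6) = -12
Σ = -540
Area = |Σ|/2 = 270.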